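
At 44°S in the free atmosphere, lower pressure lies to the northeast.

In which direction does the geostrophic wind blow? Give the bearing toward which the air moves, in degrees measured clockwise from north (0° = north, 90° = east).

The pressure-gradient force points toward the northeast (bearing 045°).
Geostrophic balance: in the Southern Hemisphere the Coriolis force deflects motion to the left, so the geostrophic wind blows 90° to the left of the pressure-gradient force (low pressure on the right).
Rotating 045° by 90° counterclockwise gives 315° — the wind blows toward the northwest.

315°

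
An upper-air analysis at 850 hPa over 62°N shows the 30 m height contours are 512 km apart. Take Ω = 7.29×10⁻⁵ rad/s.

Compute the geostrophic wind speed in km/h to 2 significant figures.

Coriolis parameter at 62°N:
f = 2Ω sin φ = 2 × 7.29×10⁻⁵ × sin 62° = 1.29×10⁻⁴ s⁻¹
Height gradient: |∂Z/∂n| = 30 m / 512000 m = 5.86×10⁻⁵
On a pressure surface, geostrophic balance gives V_g = (g/f)|∂Z/∂n|:
V_g = 9.81 × 5.86×10⁻⁵ / 1.29×10⁻⁴ = 4.47 m/s
Converting: 4.47 m/s × 3.6 = 16 km/h

16 km/h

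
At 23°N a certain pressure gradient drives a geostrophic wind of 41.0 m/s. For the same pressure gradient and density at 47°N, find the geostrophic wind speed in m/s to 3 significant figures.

With the same pressure gradient and density, V_g ∝ 1/f ∝ 1/sin φ.
V₂ = V₁ · sin φ₁ / sin φ₂ = 41.0 × sin 23° / sin 47°
V₂ = 41.0 × 0.3907/0.7314 = 21.9 m/s

21.9 m/s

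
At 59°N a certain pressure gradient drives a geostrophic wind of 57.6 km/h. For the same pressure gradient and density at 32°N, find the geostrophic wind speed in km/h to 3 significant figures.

With the same pressure gradient and density, V_g ∝ 1/f ∝ 1/sin φ.
V₂ = V₁ · sin φ₁ / sin φ₂ = 57.6 × sin 59° / sin 32°
V₂ = 57.6 × 0.8572/0.5299 = 93.2 km/h

93.2 km/h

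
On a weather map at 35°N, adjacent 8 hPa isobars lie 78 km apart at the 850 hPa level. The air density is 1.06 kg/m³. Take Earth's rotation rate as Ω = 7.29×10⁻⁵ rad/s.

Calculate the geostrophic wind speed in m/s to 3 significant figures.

116 m/s

Coriolis parameter at 35°N:
f = 2Ω sin φ = 2 × 7.29×10⁻⁵ × sin 35° = 8.36×10⁻⁵ s⁻¹
Pressure gradient: |∂P/∂n| = 800 Pa / 78000 m = 1.03×10⁻² Pa/m
Geostrophic balance (pressure-gradient force = Coriolis force):
V_g = (1/(fρ)) |∂P/∂n| = 1.03×10⁻² / (8.36×10⁻⁵ × 1.06) = 116 m/s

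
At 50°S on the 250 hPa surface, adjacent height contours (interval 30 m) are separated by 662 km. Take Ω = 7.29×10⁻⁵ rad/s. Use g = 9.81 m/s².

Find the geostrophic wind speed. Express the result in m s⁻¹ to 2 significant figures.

Coriolis parameter at 50°S:
f = 2Ω sin φ = 2 × 7.29×10⁻⁵ × sin 50° = 1.12×10⁻⁴ s⁻¹
Height gradient: |∂Z/∂n| = 30 m / 662000 m = 4.53×10⁻⁵
On a pressure surface, geostrophic balance gives V_g = (g/f)|∂Z/∂n|:
V_g = 9.81 × 4.53×10⁻⁵ / 1.12×10⁻⁴ = 3.98 m/s

4.0 m s⁻¹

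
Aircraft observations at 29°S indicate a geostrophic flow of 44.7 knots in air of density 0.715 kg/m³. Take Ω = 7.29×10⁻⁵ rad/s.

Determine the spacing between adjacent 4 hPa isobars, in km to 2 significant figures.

Coriolis parameter at 29°S:
f = 2Ω sin φ = 2 × 7.29×10⁻⁵ × sin 29° = 7.07×10⁻⁵ s⁻¹
Wind speed in SI: 44.7 knots = 23.0 m/s
Geostrophic balance rearranged: |∂P/∂n| = f ρ V_g
|∂P/∂n| = 7.07×10⁻⁵ × 0.715 × 23.0 = 1.16×10⁻³ Pa/m
Isobar spacing: Δn = ΔP/|∂P/∂n| = 400 Pa / 1.16×10⁻³ Pa/m = 344175 m ≈ 340 km

340 km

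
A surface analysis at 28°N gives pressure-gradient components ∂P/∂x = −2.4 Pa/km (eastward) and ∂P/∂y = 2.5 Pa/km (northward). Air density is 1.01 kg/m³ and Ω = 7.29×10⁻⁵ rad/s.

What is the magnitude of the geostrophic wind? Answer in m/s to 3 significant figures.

Coriolis parameter at 28°N:
f = 2Ω sin φ = 2 × 7.29×10⁻⁵ × sin 28° = 6.84×10⁻⁵ s⁻¹
Component geostrophic relations (x east, y north):
u_g = −(1/(fρ)) ∂P/∂y,  v_g = (1/(fρ)) ∂P/∂x
u_g = −(2.5×10⁻³)/(6.84×10⁻⁵ × 1.01) = −36.2 m/s;  v_g = (−2.4×10⁻³)/(6.84×10⁻⁵ × 1.01) = −34.7 m/s
|V_g| = √(u_g² + v_g²) = 50.1 m/s

50.1 m/s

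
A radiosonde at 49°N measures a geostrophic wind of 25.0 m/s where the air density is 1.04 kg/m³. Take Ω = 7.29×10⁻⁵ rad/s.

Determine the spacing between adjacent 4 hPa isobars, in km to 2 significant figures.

Coriolis parameter at 49°N:
f = 2Ω sin φ = 2 × 7.29×10⁻⁵ × sin 49° = 1.10×10⁻⁴ s⁻¹
Geostrophic balance rearranged: |∂P/∂n| = f ρ V_g
|∂P/∂n| = 1.10×10⁻⁴ × 1.04 × 25.0 = 2.86×10⁻³ Pa/m
Isobar spacing: Δn = ΔP/|∂P/∂n| = 400 Pa / 2.86×10⁻³ Pa/m = 139814 m ≈ 140 km

140 km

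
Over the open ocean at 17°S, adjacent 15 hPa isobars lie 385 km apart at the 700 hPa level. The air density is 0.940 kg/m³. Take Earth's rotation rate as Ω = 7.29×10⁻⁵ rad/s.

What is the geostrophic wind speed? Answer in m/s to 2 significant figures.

Coriolis parameter at 17°S:
f = 2Ω sin φ = 2 × 7.29×10⁻⁵ × sin 17° = 4.26×10⁻⁵ s⁻¹
Pressure gradient: |∂P/∂n| = 1500 Pa / 385000 m = 3.90×10⁻³ Pa/m
Geostrophic balance (pressure-gradient force = Coriolis force):
V_g = (1/(fρ)) |∂P/∂n| = 3.90×10⁻³ / (4.26×10⁻⁵ × 0.940) = 97.2 m/s

97 m/s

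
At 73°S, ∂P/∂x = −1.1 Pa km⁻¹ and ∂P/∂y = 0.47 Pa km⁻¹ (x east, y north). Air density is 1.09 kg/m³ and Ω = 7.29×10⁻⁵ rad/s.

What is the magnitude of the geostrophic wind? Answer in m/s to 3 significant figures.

Coriolis parameter at 73°S:
f = 2Ω sin φ = 2 × 7.29×10⁻⁵ × sin 73° = 1.39×10⁻⁴ s⁻¹
In the Southern Hemisphere f is negative: f = −1.39×10⁻⁴ s⁻¹.
Component geostrophic relations (x east, y north):
u_g = −(1/(fρ)) ∂P/∂y,  v_g = (1/(fρ)) ∂P/∂x
u_g = −(0.47×10⁻³)/(−1.39×10⁻⁴ × 1.09) = 3.09 m/s;  v_g = (−1.1×10⁻³)/(−1.39×10⁻⁴ × 1.09) = 7.24 m/s
|V_g| = √(u_g² + v_g²) = 7.87 m/s

7.87 m/s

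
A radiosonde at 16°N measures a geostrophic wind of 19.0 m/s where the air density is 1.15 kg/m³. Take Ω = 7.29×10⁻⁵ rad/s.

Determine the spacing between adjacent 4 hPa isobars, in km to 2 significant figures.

Coriolis parameter at 16°N:
f = 2Ω sin φ = 2 × 7.29×10⁻⁵ × sin 16° = 4.02×10⁻⁵ s⁻¹
Geostrophic balance rearranged: |∂P/∂n| = f ρ V_g
|∂P/∂n| = 4.02×10⁻⁵ × 1.15 × 19.0 = 8.78×10⁻⁴ Pa/m
Isobar spacing: Δn = ΔP/|∂P/∂n| = 400 Pa / 8.78×10⁻⁴ Pa/m = 455526 m ≈ 460 km

460 km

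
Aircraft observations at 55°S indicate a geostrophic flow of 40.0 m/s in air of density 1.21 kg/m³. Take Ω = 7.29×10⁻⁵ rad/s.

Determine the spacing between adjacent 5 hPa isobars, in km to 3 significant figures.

86.5 km

Coriolis parameter at 55°S:
f = 2Ω sin φ = 2 × 7.29×10⁻⁵ × sin 55° = 1.19×10⁻⁴ s⁻¹
Geostrophic balance rearranged: |∂P/∂n| = f ρ V_g
|∂P/∂n| = 1.19×10⁻⁴ × 1.21 × 40.0 = 5.78×10⁻³ Pa/m
Isobar spacing: Δn = ΔP/|∂P/∂n| = 500 Pa / 5.78×10⁻³ Pa/m = 86497 m ≈ 86.5 km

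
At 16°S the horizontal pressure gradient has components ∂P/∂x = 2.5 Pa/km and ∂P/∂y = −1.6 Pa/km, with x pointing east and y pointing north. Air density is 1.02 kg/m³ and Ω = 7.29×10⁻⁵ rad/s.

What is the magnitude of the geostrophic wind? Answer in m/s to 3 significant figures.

Coriolis parameter at 16°S:
f = 2Ω sin φ = 2 × 7.29×10⁻⁵ × sin 16° = 4.02×10⁻⁵ s⁻¹
In the Southern Hemisphere f is negative: f = −4.02×10⁻⁵ s⁻¹.
Component geostrophic relations (x east, y north):
u_g = −(1/(fρ)) ∂P/∂y,  v_g = (1/(fρ)) ∂P/∂x
u_g = −(−1.6×10⁻³)/(−4.02×10⁻⁵ × 1.02) = −39.0 m/s;  v_g = (2.5×10⁻³)/(−4.02×10⁻⁵ × 1.02) = −61.0 m/s
|V_g| = √(u_g² + v_g²) = 72.4 m/s

72.4 m/s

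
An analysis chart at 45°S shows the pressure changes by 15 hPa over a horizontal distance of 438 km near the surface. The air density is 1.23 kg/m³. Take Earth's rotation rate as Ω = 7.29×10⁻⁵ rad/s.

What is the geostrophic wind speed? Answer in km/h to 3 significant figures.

97.2 km/h

Coriolis parameter at 45°S:
f = 2Ω sin φ = 2 × 7.29×10⁻⁵ × sin 45° = 1.03×10⁻⁴ s⁻¹
Pressure gradient: |∂P/∂n| = 1500 Pa / 438000 m = 3.42×10⁻³ Pa/m
Geostrophic balance (pressure-gradient force = Coriolis force):
V_g = (1/(fρ)) |∂P/∂n| = 3.42×10⁻³ / (1.03×10⁻⁴ × 1.23) = 27.0 m/s
Converting: 27.0 m/s × 3.6 = 97.2 km/h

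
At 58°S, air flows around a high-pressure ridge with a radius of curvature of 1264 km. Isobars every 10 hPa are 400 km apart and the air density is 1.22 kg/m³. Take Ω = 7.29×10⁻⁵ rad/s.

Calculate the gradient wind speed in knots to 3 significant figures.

Coriolis parameter at 58°S:
f = 2Ω sin φ = 2 × 7.29×10⁻⁵ × sin 58° = 1.24×10⁻⁴ s⁻¹
Pressure gradient: |∂P/∂n| = 1000 Pa / 400000 m = 2.50×10⁻³ Pa/m
Geostrophic speed: V_g = |∂P/∂n|/(fρ) = 2.50×10⁻³/(1.24×10⁻⁴ × 1.22) = 16.6 m/s
Around a high, pressure-gradient force acts outward with centrifugal, so Coriolis balances both:
fV = (1/ρ)|∂P/∂n| + V²/R  →  V² − fR·V + fR·V_g = 0
With fR = 1.24×10⁻⁴ × 1264×10³ m = 156 m/s:
V = [fR − √((fR)² − 4 fR V_g)]/2 = [156 − √(156² − 4×156×16.6)]/2 = 18.8 m/s
Supergeostrophic (V > V_g = 16.6 m/s), as expected around a high.
Converting: 18.8 m/s × 1.944 = 36.6 knots

36.6 knots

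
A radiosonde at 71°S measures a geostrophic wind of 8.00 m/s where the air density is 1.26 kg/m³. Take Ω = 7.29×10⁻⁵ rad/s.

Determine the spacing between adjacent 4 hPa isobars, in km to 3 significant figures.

Coriolis parameter at 71°S:
f = 2Ω sin φ = 2 × 7.29×10⁻⁵ × sin 71° = 1.38×10⁻⁴ s⁻¹
Geostrophic balance rearranged: |∂P/∂n| = f ρ V_g
|∂P/∂n| = 1.38×10⁻⁴ × 1.26 × 8.00 = 1.39×10⁻³ Pa/m
Isobar spacing: Δn = ΔP/|∂P/∂n| = 400 Pa / 1.39×10⁻³ Pa/m = 287854 m ≈ 288 km

288 km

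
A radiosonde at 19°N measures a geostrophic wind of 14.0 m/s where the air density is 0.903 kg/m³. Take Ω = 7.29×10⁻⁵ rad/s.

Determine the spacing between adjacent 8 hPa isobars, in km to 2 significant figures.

1300 km

Coriolis parameter at 19°N:
f = 2Ω sin φ = 2 × 7.29×10⁻⁵ × sin 19° = 4.75×10⁻⁵ s⁻¹
Geostrophic balance rearranged: |∂P/∂n| = f ρ V_g
|∂P/∂n| = 4.75×10⁻⁵ × 0.903 × 14.0 = 6.00×10⁻⁴ Pa/m
Isobar spacing: Δn = ΔP/|∂P/∂n| = 800 Pa / 6.00×10⁻⁴ Pa/m = 1333137 m ≈ 1300 km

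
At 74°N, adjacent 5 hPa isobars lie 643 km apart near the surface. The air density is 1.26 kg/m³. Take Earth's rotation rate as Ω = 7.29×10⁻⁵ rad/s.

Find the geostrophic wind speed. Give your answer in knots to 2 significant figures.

8.6 knots

Coriolis parameter at 74°N:
f = 2Ω sin φ = 2 × 7.29×10⁻⁵ × sin 74° = 1.40×10⁻⁴ s⁻¹
Pressure gradient: |∂P/∂n| = 500 Pa / 643000 m = 7.78×10⁻⁴ Pa/m
Geostrophic balance (pressure-gradient force = Coriolis force):
V_g = (1/(fρ)) |∂P/∂n| = 7.78×10⁻⁴ / (1.40×10⁻⁴ × 1.26) = 4.40 m/s
Converting: 4.40 m/s × 1.944 = 8.6 knots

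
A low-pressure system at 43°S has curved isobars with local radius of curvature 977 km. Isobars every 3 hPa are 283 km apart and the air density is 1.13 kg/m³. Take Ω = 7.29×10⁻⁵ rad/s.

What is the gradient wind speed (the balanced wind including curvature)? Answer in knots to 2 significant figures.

17 knots

Coriolis parameter at 43°S:
f = 2Ω sin φ = 2 × 7.29×10⁻⁵ × sin 43° = 9.94×10⁻⁵ s⁻¹
Pressure gradient: |∂P/∂n| = 300 Pa / 283000 m = 1.06×10⁻³ Pa/m
Geostrophic speed: V_g = |∂P/∂n|/(fρ) = 1.06×10⁻³/(9.94×10⁻⁵ × 1.13) = 9.43 m/s
Around a low, centrifugal force acts outward with Coriolis, so pressure-gradient force balances both:
(1/ρ)|∂P/∂n| = fV + V²/R  →  V² + fR·V − fR·V_g = 0
With fR = 9.94×10⁻⁵ × 977×10³ m = 97.1 m/s:
V = [−fR + √((fR)² + 4 fR V_g)]/2 = [−97.1 + √(97.1² + 4×97.1×9.43)]/2 = 8.66 m/s
Subgeostrophic (V < V_g = 9.43 m/s), as expected around a low.
Converting: 8.66 m/s × 1.944 = 17 knots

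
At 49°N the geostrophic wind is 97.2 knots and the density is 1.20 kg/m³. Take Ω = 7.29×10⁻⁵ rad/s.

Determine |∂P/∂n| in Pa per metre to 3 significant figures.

6.60×10⁻³ Pa/m

Coriolis parameter at 49°N:
f = 2Ω sin φ = 2 × 7.29×10⁻⁵ × sin 49° = 1.10×10⁻⁴ s⁻¹
Wind speed in SI: 97.2 knots = 50.0 m/s
Geostrophic balance rearranged: |∂P/∂n| = f ρ V_g
|∂P/∂n| = 1.10×10⁻⁴ × 1.20 × 50.0 = 6.60×10⁻³ Pa/m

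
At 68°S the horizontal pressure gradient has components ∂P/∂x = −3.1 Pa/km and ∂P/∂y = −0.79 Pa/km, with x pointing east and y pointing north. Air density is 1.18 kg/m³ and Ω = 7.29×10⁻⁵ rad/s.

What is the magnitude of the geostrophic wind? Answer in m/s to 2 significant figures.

Coriolis parameter at 68°S:
f = 2Ω sin φ = 2 × 7.29×10⁻⁵ × sin 68° = 1.35×10⁻⁴ s⁻¹
In the Southern Hemisphere f is negative: f = −1.35×10⁻⁴ s⁻¹.
Component geostrophic relations (x east, y north):
u_g = −(1/(fρ)) ∂P/∂y,  v_g = (1/(fρ)) ∂P/∂x
u_g = −(−0.79×10⁻³)/(−1.35×10⁻⁴ × 1.18) = −4.95 m/s;  v_g = (−3.1×10⁻³)/(−1.35×10⁻⁴ × 1.18) = 19.4 m/s
|V_g| = √(u_g² + v_g²) = 20.1 m/s

20 m/s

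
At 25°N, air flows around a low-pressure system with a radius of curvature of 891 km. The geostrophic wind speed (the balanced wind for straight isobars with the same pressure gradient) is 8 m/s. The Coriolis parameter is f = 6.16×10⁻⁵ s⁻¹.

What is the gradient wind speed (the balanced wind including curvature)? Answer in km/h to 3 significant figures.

25.5 km/h

Around a low, centrifugal force acts outward with Coriolis, so pressure-gradient force balances both:
(1/ρ)|∂P/∂n| = fV + V²/R  →  V² + fR·V − fR·V_g = 0
With fR = 6.16×10⁻⁵ × 891×10³ m = 54.9 m/s:
V = [−fR + √((fR)² + 4 fR V_g)]/2 = [−54.9 + √(54.9² + 4×54.9×8)]/2 = 7.09 m/s
Subgeostrophic (V < V_g = 8 m/s), as expected around a low.
Converting: 7.09 m/s × 3.6 = 25.5 km/h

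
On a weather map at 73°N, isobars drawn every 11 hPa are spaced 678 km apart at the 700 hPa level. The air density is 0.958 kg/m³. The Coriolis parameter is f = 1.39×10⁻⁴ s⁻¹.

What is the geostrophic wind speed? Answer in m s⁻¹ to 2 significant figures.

12 m s⁻¹

Pressure gradient: |∂P/∂n| = 1100 Pa / 678000 m = 1.62×10⁻³ Pa/m
Geostrophic balance (pressure-gradient force = Coriolis force):
V_g = (1/(fρ)) |∂P/∂n| = 1.62×10⁻³ / (1.39×10⁻⁴ × 0.958) = 12.2 m/s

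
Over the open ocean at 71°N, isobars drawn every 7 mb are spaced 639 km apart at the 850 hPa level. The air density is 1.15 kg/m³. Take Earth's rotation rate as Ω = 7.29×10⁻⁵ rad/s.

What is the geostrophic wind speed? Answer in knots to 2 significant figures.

Coriolis parameter at 71°N:
f = 2Ω sin φ = 2 × 7.29×10⁻⁵ × sin 71° = 1.38×10⁻⁴ s⁻¹
Pressure gradient: |∂P/∂n| = 700 Pa / 639000 m = 1.10×10⁻³ Pa/m
Geostrophic balance (pressure-gradient force = Coriolis force):
V_g = (1/(fρ)) |∂P/∂n| = 1.10×10⁻³ / (1.38×10⁻⁴ × 1.15) = 6.91 m/s
Converting: 6.91 m/s × 1.944 = 13 knots

13 knots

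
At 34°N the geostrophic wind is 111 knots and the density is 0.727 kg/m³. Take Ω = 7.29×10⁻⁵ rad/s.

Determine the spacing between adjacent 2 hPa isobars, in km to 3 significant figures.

59.1 km

Coriolis parameter at 34°N:
f = 2Ω sin φ = 2 × 7.29×10⁻⁵ × sin 34° = 8.15×10⁻⁵ s⁻¹
Wind speed in SI: 111 knots = 57.1 m/s
Geostrophic balance rearranged: |∂P/∂n| = f ρ V_g
|∂P/∂n| = 8.15×10⁻⁵ × 0.727 × 57.1 = 3.38×10⁻³ Pa/m
Isobar spacing: Δn = ΔP/|∂P/∂n| = 200 Pa / 3.38×10⁻³ Pa/m = 59090 m ≈ 59.1 km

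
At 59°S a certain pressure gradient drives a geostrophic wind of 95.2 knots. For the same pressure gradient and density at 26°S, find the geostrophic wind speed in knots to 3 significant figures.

186 knots

With the same pressure gradient and density, V_g ∝ 1/f ∝ 1/sin φ.
V₂ = V₁ · sin φ₁ / sin φ₂ = 95.2 × sin 59° / sin 26°
V₂ = 95.2 × 0.8572/0.4384 = 186 knots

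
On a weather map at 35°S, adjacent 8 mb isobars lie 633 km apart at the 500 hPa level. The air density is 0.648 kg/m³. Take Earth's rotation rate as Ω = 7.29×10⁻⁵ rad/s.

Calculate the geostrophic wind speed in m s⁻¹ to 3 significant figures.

Coriolis parameter at 35°S:
f = 2Ω sin φ = 2 × 7.29×10⁻⁵ × sin 35° = 8.36×10⁻⁵ s⁻¹
Pressure gradient: |∂P/∂n| = 800 Pa / 633000 m = 1.26×10⁻³ Pa/m
Geostrophic balance (pressure-gradient force = Coriolis force):
V_g = (1/(fρ)) |∂P/∂n| = 1.26×10⁻³ / (8.36×10⁻⁵ × 0.648) = 23.3 m/s

23.3 m s⁻¹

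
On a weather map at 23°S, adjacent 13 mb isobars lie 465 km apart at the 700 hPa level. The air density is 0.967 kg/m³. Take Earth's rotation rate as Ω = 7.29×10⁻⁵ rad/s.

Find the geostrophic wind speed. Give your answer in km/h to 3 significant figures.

Coriolis parameter at 23°S:
f = 2Ω sin φ = 2 × 7.29×10⁻⁵ × sin 23° = 5.70×10⁻⁵ s⁻¹
Pressure gradient: |∂P/∂n| = 1300 Pa / 465000 m = 2.80×10⁻³ Pa/m
Geostrophic balance (pressure-gradient force = Coriolis force):
V_g = (1/(fρ)) |∂P/∂n| = 2.80×10⁻³ / (5.70×10⁻⁵ × 0.967) = 50.7 m/s
Converting: 50.7 m/s × 3.6 = 183 km/h

183 km/h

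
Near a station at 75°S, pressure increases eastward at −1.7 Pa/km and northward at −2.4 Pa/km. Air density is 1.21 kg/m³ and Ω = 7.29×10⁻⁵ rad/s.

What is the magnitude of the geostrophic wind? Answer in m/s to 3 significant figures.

17.3 m/s

Coriolis parameter at 75°S:
f = 2Ω sin φ = 2 × 7.29×10⁻⁵ × sin 75° = 1.41×10⁻⁴ s⁻¹
In the Southern Hemisphere f is negative: f = −1.41×10⁻⁴ s⁻¹.
Component geostrophic relations (x east, y north):
u_g = −(1/(fρ)) ∂P/∂y,  v_g = (1/(fρ)) ∂P/∂x
u_g = −(−2.4×10⁻³)/(−1.41×10⁻⁴ × 1.21) = −14.1 m/s;  v_g = (−1.7×10⁻³)/(−1.41×10⁻⁴ × 1.21) = 9.98 m/s
|V_g| = √(u_g² + v_g²) = 17.3 m/s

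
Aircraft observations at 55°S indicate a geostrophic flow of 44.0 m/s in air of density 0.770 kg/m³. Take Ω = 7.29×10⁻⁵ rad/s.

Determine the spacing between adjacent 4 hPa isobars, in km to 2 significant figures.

99 km

Coriolis parameter at 55°S:
f = 2Ω sin φ = 2 × 7.29×10⁻⁵ × sin 55° = 1.19×10⁻⁴ s⁻¹
Geostrophic balance rearranged: |∂P/∂n| = f ρ V_g
|∂P/∂n| = 1.19×10⁻⁴ × 0.770 × 44.0 = 4.05×10⁻³ Pa/m
Isobar spacing: Δn = ΔP/|∂P/∂n| = 400 Pa / 4.05×10⁻³ Pa/m = 98854 m ≈ 99 km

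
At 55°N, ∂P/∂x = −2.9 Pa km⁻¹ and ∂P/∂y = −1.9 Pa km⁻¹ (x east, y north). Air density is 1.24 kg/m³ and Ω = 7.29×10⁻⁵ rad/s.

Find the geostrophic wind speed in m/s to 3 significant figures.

23.4 m/s

Coriolis parameter at 55°N:
f = 2Ω sin φ = 2 × 7.29×10⁻⁵ × sin 55° = 1.19×10⁻⁴ s⁻¹
Component geostrophic relations (x east, y north):
u_g = −(1/(fρ)) ∂P/∂y,  v_g = (1/(fρ)) ∂P/∂x
u_g = −(−1.9×10⁻³)/(1.19×10⁻⁴ × 1.24) = 12.8 m/s;  v_g = (−2.9×10⁻³)/(1.19×10⁻⁴ × 1.24) = −19.6 m/s
|V_g| = √(u_g² + v_g²) = 23.4 m/s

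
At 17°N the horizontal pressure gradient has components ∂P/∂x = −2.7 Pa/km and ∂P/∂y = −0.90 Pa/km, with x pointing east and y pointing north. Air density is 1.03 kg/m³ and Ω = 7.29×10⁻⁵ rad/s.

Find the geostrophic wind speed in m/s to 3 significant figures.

64.8 m/s

Coriolis parameter at 17°N:
f = 2Ω sin φ = 2 × 7.29×10⁻⁵ × sin 17° = 4.26×10⁻⁵ s⁻¹
Component geostrophic relations (x east, y north):
u_g = −(1/(fρ)) ∂P/∂y,  v_g = (1/(fρ)) ∂P/∂x
u_g = −(−0.90×10⁻³)/(4.26×10⁻⁵ × 1.03) = 20.5 m/s;  v_g = (−2.7×10⁻³)/(4.26×10⁻⁵ × 1.03) = −61.5 m/s
|V_g| = √(u_g² + v_g²) = 64.8 m/s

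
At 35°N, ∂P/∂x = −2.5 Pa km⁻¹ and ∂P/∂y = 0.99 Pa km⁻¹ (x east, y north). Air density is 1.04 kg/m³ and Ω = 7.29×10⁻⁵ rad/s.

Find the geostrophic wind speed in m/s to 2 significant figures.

31 m/s

Coriolis parameter at 35°N:
f = 2Ω sin φ = 2 × 7.29×10⁻⁵ × sin 35° = 8.36×10⁻⁵ s⁻¹
Component geostrophic relations (x east, y north):
u_g = −(1/(fρ)) ∂P/∂y,  v_g = (1/(fρ)) ∂P/∂x
u_g = −(0.99×10⁻³)/(8.36×10⁻⁵ × 1.04) = −11.4 m/s;  v_g = (−2.5×10⁻³)/(8.36×10⁻⁵ × 1.04) = −28.7 m/s
|V_g| = √(u_g² + v_g²) = 30.9 m/s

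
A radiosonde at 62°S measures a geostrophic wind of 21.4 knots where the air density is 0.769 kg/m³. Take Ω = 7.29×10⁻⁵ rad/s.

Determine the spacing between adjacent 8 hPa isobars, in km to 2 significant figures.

Coriolis parameter at 62°S:
f = 2Ω sin φ = 2 × 7.29×10⁻⁵ × sin 62° = 1.29×10⁻⁴ s⁻¹
Wind speed in SI: 21.4 knots = 11.0 m/s
Geostrophic balance rearranged: |∂P/∂n| = f ρ V_g
|∂P/∂n| = 1.29×10⁻⁴ × 0.769 × 11.0 = 1.09×10⁻³ Pa/m
Isobar spacing: Δn = ΔP/|∂P/∂n| = 800 Pa / 1.09×10⁻³ Pa/m = 734039 m ≈ 730 km

730 km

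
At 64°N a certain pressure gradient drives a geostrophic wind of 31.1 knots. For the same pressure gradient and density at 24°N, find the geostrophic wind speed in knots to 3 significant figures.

With the same pressure gradient and density, V_g ∝ 1/f ∝ 1/sin φ.
V₂ = V₁ · sin φ₁ / sin φ₂ = 31.1 × sin 64° / sin 24°
V₂ = 31.1 × 0.8988/0.4067 = 68.7 knots

68.7 knots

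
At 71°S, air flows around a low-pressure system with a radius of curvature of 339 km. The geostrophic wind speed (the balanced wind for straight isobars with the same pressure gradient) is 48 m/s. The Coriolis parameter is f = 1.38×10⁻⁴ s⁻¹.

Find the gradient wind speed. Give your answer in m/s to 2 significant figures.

29 m/s

Around a low, centrifugal force acts outward with Coriolis, so pressure-gradient force balances both:
(1/ρ)|∂P/∂n| = fV + V²/R  →  V² + fR·V − fR·V_g = 0
With fR = 1.38×10⁻⁴ × 339×10³ m = 46.8 m/s:
V = [−fR + √((fR)² + 4 fR V_g)]/2 = [−46.8 + √(46.8² + 4×46.8×48)]/2 = 29.5 m/s
Subgeostrophic (V < V_g = 48 m/s), as expected around a low.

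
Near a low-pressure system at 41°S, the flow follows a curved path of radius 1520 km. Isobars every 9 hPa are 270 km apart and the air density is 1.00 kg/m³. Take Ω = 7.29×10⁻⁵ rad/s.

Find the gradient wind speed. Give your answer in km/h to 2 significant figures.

100 km/h

Coriolis parameter at 41°S:
f = 2Ω sin φ = 2 × 7.29×10⁻⁵ × sin 41° = 9.57×10⁻⁵ s⁻¹
Pressure gradient: |∂P/∂n| = 900 Pa / 270000 m = 3.33×10⁻³ Pa/m
Geostrophic speed: V_g = |∂P/∂n|/(fρ) = 3.33×10⁻³/(9.57×10⁻⁵ × 1.00) = 34.8 m/s
Around a low, centrifugal force acts outward with Coriolis, so pressure-gradient force balances both:
(1/ρ)|∂P/∂n| = fV + V²/R  →  V² + fR·V − fR·V_g = 0
With fR = 9.57×10⁻⁵ × 1520×10³ m = 145 m/s:
V = [−fR + √((fR)² + 4 fR V_g)]/2 = [−145 + √(145² + 4×145×34.8)]/2 = 29 m/s
Subgeostrophic (V < V_g = 34.8 m/s), as expected around a low.
Converting: 29 m/s × 3.6 = 100 km/h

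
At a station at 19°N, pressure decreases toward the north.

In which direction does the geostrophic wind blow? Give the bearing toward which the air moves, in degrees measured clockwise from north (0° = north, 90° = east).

090°

The pressure-gradient force points toward the north (bearing 000°).
Geostrophic balance: in the Northern Hemisphere the Coriolis force deflects motion to the right, so the geostrophic wind blows 90° to the right of the pressure-gradient force (low pressure on the left).
Rotating 000° by 90° clockwise gives 090° — the wind blows toward the east.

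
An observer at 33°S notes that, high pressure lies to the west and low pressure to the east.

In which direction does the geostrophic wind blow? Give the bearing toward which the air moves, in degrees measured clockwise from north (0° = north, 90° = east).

The pressure-gradient force points toward the east (bearing 090°).
Geostrophic balance: in the Southern Hemisphere the Coriolis force deflects motion to the left, so the geostrophic wind blows 90° to the left of the pressure-gradient force (low pressure on the right).
Rotating 090° by 90° counterclockwise gives 000° — the wind blows toward the north.

000°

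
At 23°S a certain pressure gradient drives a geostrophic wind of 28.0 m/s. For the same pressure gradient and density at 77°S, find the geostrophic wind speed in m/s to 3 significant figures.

With the same pressure gradient and density, V_g ∝ 1/f ∝ 1/sin φ.
V₂ = V₁ · sin φ₁ / sin φ₂ = 28.0 × sin 23° / sin 77°
V₂ = 28.0 × 0.3907/0.9744 = 11.2 m/s

11.2 m/s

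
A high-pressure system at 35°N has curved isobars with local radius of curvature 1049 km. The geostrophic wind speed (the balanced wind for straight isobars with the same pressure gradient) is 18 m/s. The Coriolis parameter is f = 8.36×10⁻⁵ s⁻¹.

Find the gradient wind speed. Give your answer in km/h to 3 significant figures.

Around a high, pressure-gradient force acts outward with centrifugal, so Coriolis balances both:
fV = (1/ρ)|∂P/∂n| + V²/R  →  V² − fR·V + fR·V_g = 0
With fR = 8.36×10⁻⁵ × 1049×10³ m = 87.7 m/s:
V = [fR − √((fR)² − 4 fR V_g)]/2 = [87.7 − √(87.7² − 4×87.7×18)]/2 = 25.3 m/s
Supergeostrophic (V > V_g = 18 m/s), as expected around a high.
Converting: 25.3 m/s × 3.6 = 91.1 km/h

91.1 km/h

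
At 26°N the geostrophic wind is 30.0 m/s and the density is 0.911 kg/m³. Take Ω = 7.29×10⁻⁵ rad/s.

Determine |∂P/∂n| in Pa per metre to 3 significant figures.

1.75×10⁻³ Pa/m

Coriolis parameter at 26°N:
f = 2Ω sin φ = 2 × 7.29×10⁻⁵ × sin 26° = 6.39×10⁻⁵ s⁻¹
Geostrophic balance rearranged: |∂P/∂n| = f ρ V_g
|∂P/∂n| = 6.39×10⁻⁵ × 0.911 × 30.0 = 1.75×10⁻³ Pa/m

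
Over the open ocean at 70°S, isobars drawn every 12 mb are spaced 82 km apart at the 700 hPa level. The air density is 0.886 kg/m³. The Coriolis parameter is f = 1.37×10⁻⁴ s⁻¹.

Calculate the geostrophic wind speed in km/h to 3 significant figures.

434 km/h

Pressure gradient: |∂P/∂n| = 1200 Pa / 82000 m = 1.46×10⁻² Pa/m
Geostrophic balance (pressure-gradient force = Coriolis force):
V_g = (1/(fρ)) |∂P/∂n| = 1.46×10⁻² / (1.37×10⁻⁴ × 0.886) = 121 m/s
Converting: 121 m/s × 3.6 = 434 km/h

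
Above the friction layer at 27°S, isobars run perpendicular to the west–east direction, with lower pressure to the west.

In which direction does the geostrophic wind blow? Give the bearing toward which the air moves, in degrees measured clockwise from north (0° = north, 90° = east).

The pressure-gradient force points toward the west (bearing 270°).
Geostrophic balance: in the Southern Hemisphere the Coriolis force deflects motion to the left, so the geostrophic wind blows 90° to the left of the pressure-gradient force (low pressure on the right).
Rotating 270° by 90° counterclockwise gives 180° — the wind blows toward the south.

180°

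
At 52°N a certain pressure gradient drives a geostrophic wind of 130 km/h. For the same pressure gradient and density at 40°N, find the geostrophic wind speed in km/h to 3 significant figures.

159 km/h

With the same pressure gradient and density, V_g ∝ 1/f ∝ 1/sin φ.
V₂ = V₁ · sin φ₁ / sin φ₂ = 130 × sin 52° / sin 40°
V₂ = 130 × 0.7880/0.6428 = 159 km/h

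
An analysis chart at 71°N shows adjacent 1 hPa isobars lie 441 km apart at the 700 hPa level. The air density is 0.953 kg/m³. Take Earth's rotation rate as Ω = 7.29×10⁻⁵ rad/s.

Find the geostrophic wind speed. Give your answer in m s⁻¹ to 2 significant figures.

1.7 m s⁻¹

Coriolis parameter at 71°N:
f = 2Ω sin φ = 2 × 7.29×10⁻⁵ × sin 71° = 1.38×10⁻⁴ s⁻¹
Pressure gradient: |∂P/∂n| = 100 Pa / 441000 m = 2.27×10⁻⁴ Pa/m
Geostrophic balance (pressure-gradient force = Coriolis force):
V_g = (1/(fρ)) |∂P/∂n| = 2.27×10⁻⁴ / (1.38×10⁻⁴ × 0.953) = 1.73 m/s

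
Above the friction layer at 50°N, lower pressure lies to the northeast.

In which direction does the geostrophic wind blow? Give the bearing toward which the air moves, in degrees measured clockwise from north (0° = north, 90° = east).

The pressure-gradient force points toward the northeast (bearing 045°).
Geostrophic balance: in the Northern Hemisphere the Coriolis force deflects motion to the right, so the geostrophic wind blows 90° to the right of the pressure-gradient force (low pressure on the left).
Rotating 045° by 90° clockwise gives 135° — the wind blows toward the southeast.

135°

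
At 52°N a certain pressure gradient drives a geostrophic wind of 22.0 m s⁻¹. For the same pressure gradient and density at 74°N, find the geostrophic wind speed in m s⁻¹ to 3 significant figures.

18.0 m s⁻¹

With the same pressure gradient and density, V_g ∝ 1/f ∝ 1/sin φ.
V₂ = V₁ · sin φ₁ / sin φ₂ = 22.0 × sin 52° / sin 74°
V₂ = 22.0 × 0.7880/0.9613 = 18.0 m s⁻¹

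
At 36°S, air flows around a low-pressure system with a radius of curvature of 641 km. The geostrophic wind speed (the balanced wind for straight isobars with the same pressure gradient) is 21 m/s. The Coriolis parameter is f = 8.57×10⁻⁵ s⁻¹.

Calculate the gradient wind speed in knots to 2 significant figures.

32 knots

Around a low, centrifugal force acts outward with Coriolis, so pressure-gradient force balances both:
(1/ρ)|∂P/∂n| = fV + V²/R  →  V² + fR·V − fR·V_g = 0
With fR = 8.57×10⁻⁵ × 641×10³ m = 54.9 m/s:
V = [−fR + √((fR)² + 4 fR V_g)]/2 = [−54.9 + √(54.9² + 4×54.9×21)]/2 = 16.2 m/s
Subgeostrophic (V < V_g = 21 m/s), as expected around a low.
Converting: 16.2 m/s × 1.944 = 32 knots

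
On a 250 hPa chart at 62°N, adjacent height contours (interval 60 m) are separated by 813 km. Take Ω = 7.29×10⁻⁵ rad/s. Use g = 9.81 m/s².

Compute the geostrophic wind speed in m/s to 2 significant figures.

5.6 m/s

Coriolis parameter at 62°N:
f = 2Ω sin φ = 2 × 7.29×10⁻⁵ × sin 62° = 1.29×10⁻⁴ s⁻¹
Height gradient: |∂Z/∂n| = 60 m / 813000 m = 7.38×10⁻⁵
On a pressure surface, geostrophic balance gives V_g = (g/f)|∂Z/∂n|:
V_g = 9.81 × 7.38×10⁻⁵ / 1.29×10⁻⁴ = 5.62 m/s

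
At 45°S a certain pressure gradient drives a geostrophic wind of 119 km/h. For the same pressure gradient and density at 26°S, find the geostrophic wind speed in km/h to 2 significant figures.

With the same pressure gradient and density, V_g ∝ 1/f ∝ 1/sin φ.
V₂ = V₁ · sin φ₁ / sin φ₂ = 119 × sin 45° / sin 26°
V₂ = 119 × 0.7071/0.4384 = 190 km/h

190 km/h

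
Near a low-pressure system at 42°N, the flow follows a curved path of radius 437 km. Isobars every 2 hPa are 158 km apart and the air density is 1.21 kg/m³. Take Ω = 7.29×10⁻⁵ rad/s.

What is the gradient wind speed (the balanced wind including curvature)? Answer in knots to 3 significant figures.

17.3 knots

Coriolis parameter at 42°N:
f = 2Ω sin φ = 2 × 7.29×10⁻⁵ × sin 42° = 9.76×10⁻⁵ s⁻¹
Pressure gradient: |∂P/∂n| = 200 Pa / 158000 m = 1.27×10⁻³ Pa/m
Geostrophic speed: V_g = |∂P/∂n|/(fρ) = 1.27×10⁻³/(9.76×10⁻⁵ × 1.21) = 10.7 m/s
Around a low, centrifugal force acts outward with Coriolis, so pressure-gradient force balances both:
(1/ρ)|∂P/∂n| = fV + V²/R  →  V² + fR·V − fR·V_g = 0
With fR = 9.76×10⁻⁵ × 437×10³ m = 42.6 m/s:
V = [−fR + √((fR)² + 4 fR V_g)]/2 = [−42.6 + √(42.6² + 4×42.6×10.7)]/2 = 8.88 m/s
Subgeostrophic (V < V_g = 10.7 m/s), as expected around a low.
Converting: 8.88 m/s × 1.944 = 17.3 knots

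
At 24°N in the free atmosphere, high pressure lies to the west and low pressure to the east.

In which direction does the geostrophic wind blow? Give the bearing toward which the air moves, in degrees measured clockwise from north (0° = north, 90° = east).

The pressure-gradient force points toward the east (bearing 090°).
Geostrophic balance: in the Northern Hemisphere the Coriolis force deflects motion to the right, so the geostrophic wind blows 90° to the right of the pressure-gradient force (low pressure on the left).
Rotating 090° by 90° clockwise gives 180° — the wind blows toward the south.

180°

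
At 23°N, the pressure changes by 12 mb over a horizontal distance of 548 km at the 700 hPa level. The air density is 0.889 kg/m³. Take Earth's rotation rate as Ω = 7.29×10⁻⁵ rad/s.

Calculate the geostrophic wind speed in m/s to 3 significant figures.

43.2 m/s

Coriolis parameter at 23°N:
f = 2Ω sin φ = 2 × 7.29×10⁻⁵ × sin 23° = 5.70×10⁻⁵ s⁻¹
Pressure gradient: |∂P/∂n| = 1200 Pa / 548000 m = 2.19×10⁻³ Pa/m
Geostrophic balance (pressure-gradient force = Coriolis force):
V_g = (1/(fρ)) |∂P/∂n| = 2.19×10⁻³ / (5.70×10⁻⁵ × 0.889) = 43.2 m/s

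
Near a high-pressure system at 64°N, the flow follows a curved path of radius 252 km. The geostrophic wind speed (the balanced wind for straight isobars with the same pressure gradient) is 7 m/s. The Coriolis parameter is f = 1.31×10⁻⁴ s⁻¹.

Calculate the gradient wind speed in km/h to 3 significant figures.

36.3 km/h

Around a high, pressure-gradient force acts outward with centrifugal, so Coriolis balances both:
fV = (1/ρ)|∂P/∂n| + V²/R  →  V² − fR·V + fR·V_g = 0
With fR = 1.31×10⁻⁴ × 252×10³ m = 33.0 m/s:
V = [fR − √((fR)² − 4 fR V_g)]/2 = [33.0 − √(33.0² − 4×33.0×7)]/2 = 10.1 m/s
Supergeostrophic (V > V_g = 7 m/s), as expected around a high.
Converting: 10.1 m/s × 3.6 = 36.3 km/h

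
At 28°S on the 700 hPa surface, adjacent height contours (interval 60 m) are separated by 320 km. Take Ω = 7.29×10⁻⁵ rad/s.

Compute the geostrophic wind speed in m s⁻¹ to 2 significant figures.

Coriolis parameter at 28°S:
f = 2Ω sin φ = 2 × 7.29×10⁻⁵ × sin 28° = 6.84×10⁻⁵ s⁻¹
Height gradient: |∂Z/∂n| = 60 m / 320000 m = 1.88×10⁻⁴
On a pressure surface, geostrophic balance gives V_g = (g/f)|∂Z/∂n|:
V_g = 9.81 × 1.88×10⁻⁴ / 6.84×10⁻⁵ = 26.9 m/s

27 m s⁻¹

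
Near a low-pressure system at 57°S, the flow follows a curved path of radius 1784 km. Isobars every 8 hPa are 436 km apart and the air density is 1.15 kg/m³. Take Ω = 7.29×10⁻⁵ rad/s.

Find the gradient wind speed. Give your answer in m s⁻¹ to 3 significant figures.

12.3 m s⁻¹

Coriolis parameter at 57°S:
f = 2Ω sin φ = 2 × 7.29×10⁻⁵ × sin 57° = 1.22×10⁻⁴ s⁻¹
Pressure gradient: |∂P/∂n| = 800 Pa / 436000 m = 1.83×10⁻³ Pa/m
Geostrophic speed: V_g = |∂P/∂n|/(fρ) = 1.83×10⁻³/(1.22×10⁻⁴ × 1.15) = 13.0 m/s
Around a low, centrifugal force acts outward with Coriolis, so pressure-gradient force balances both:
(1/ρ)|∂P/∂n| = fV + V²/R  →  V² + fR·V − fR·V_g = 0
With fR = 1.22×10⁻⁴ × 1784×10³ m = 218 m/s:
V = [−fR + √((fR)² + 4 fR V_g)]/2 = [−218 + √(218² + 4×218×13)]/2 = 12.3 m/s
Subgeostrophic (V < V_g = 13 m/s), as expected around a low.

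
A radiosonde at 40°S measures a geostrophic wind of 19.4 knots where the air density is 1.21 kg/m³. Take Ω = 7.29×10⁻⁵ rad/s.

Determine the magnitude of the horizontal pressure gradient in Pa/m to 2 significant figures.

1.1×10⁻³ Pa/m

Coriolis parameter at 40°S:
f = 2Ω sin φ = 2 × 7.29×10⁻⁵ × sin 40° = 9.37×10⁻⁵ s⁻¹
Wind speed in SI: 19.4 knots = 9.98 m/s
Geostrophic balance rearranged: |∂P/∂n| = f ρ V_g
|∂P/∂n| = 9.37×10⁻⁵ × 1.21 × 9.98 = 1.13×10⁻³ Pa/m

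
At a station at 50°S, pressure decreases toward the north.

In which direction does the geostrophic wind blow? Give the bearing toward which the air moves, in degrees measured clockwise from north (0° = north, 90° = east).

270°

The pressure-gradient force points toward the north (bearing 000°).
Geostrophic balance: in the Southern Hemisphere the Coriolis force deflects motion to the left, so the geostrophic wind blows 90° to the left of the pressure-gradient force (low pressure on the right).
Rotating 000° by 90° counterclockwise gives 270° — the wind blows toward the west.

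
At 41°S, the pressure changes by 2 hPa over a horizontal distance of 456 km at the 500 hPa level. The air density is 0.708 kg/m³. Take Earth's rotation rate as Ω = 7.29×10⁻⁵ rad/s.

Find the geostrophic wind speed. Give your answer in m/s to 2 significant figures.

6.5 m/s

Coriolis parameter at 41°S:
f = 2Ω sin φ = 2 × 7.29×10⁻⁵ × sin 41° = 9.57×10⁻⁵ s⁻¹
Pressure gradient: |∂P/∂n| = 200 Pa / 456000 m = 4.39×10⁻⁴ Pa/m
Geostrophic balance (pressure-gradient force = Coriolis force):
V_g = (1/(fρ)) |∂P/∂n| = 4.39×10⁻⁴ / (9.57×10⁻⁵ × 0.708) = 6.48 m/s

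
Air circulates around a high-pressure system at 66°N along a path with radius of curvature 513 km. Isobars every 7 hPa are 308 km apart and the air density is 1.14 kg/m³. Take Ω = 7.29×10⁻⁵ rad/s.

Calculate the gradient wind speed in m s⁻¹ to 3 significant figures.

22.1 m s⁻¹

Coriolis parameter at 66°N:
f = 2Ω sin φ = 2 × 7.29×10⁻⁵ × sin 66° = 1.33×10⁻⁴ s⁻¹
Pressure gradient: |∂P/∂n| = 700 Pa / 308000 m = 2.27×10⁻³ Pa/m
Geostrophic speed: V_g = |∂P/∂n|/(fρ) = 2.27×10⁻³/(1.33×10⁻⁴ × 1.14) = 15.0 m/s
Around a high, pressure-gradient force acts outward with centrifugal, so Coriolis balances both:
fV = (1/ρ)|∂P/∂n| + V²/R  →  V² − fR·V + fR·V_g = 0
With fR = 1.33×10⁻⁴ × 513×10³ m = 68.3 m/s:
V = [fR − √((fR)² − 4 fR V_g)]/2 = [68.3 − √(68.3² − 4×68.3×15)]/2 = 22.1 m/s
Supergeostrophic (V > V_g = 15 m/s), as expected around a high.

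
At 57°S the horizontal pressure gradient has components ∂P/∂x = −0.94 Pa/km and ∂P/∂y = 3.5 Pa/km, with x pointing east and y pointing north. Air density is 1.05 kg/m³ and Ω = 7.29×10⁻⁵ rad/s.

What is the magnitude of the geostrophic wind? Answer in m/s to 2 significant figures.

28 m/s

Coriolis parameter at 57°S:
f = 2Ω sin φ = 2 × 7.29×10⁻⁵ × sin 57° = 1.22×10⁻⁴ s⁻¹
In the Southern Hemisphere f is negative: f = −1.22×10⁻⁴ s⁻¹.
Component geostrophic relations (x east, y north):
u_g = −(1/(fρ)) ∂P/∂y,  v_g = (1/(fρ)) ∂P/∂x
u_g = −(3.5×10⁻³)/(−1.22×10⁻⁴ × 1.05) = 27.3 m/s;  v_g = (−0.94×10⁻³)/(−1.22×10⁻⁴ × 1.05) = 7.32 m/s
|V_g| = √(u_g² + v_g²) = 28.2 m/s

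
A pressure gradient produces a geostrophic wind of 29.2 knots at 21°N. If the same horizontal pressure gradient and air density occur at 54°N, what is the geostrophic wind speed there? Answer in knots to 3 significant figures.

With the same pressure gradient and density, V_g ∝ 1/f ∝ 1/sin φ.
V₂ = V₁ · sin φ₁ / sin φ₂ = 29.2 × sin 21° / sin 54°
V₂ = 29.2 × 0.3584/0.8090 = 12.9 knots

12.9 knots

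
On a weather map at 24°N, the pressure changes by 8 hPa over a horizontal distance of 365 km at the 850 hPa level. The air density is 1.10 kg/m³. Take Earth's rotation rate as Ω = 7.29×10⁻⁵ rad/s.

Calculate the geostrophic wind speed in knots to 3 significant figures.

65.3 knots

Coriolis parameter at 24°N:
f = 2Ω sin φ = 2 × 7.29×10⁻⁵ × sin 24° = 5.93×10⁻⁵ s⁻¹
Pressure gradient: |∂P/∂n| = 800 Pa / 365000 m = 2.19×10⁻³ Pa/m
Geostrophic balance (pressure-gradient force = Coriolis force):
V_g = (1/(fρ)) |∂P/∂n| = 2.19×10⁻³ / (5.93×10⁻⁵ × 1.10) = 33.6 m/s
Converting: 33.6 m/s × 1.944 = 65.3 knots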